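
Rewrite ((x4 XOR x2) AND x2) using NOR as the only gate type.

((((((x4 NOR x2) NOR (x4 NOR x2)) NOR ((x4 NOR x2) NOR (x4 NOR x2))) NOR ((((x4 NOR x4) NOR (x2 NOR x2)) NOR ((x4 NOR x4) NOR (x2 NOR x2))) NOR (((x4 NOR x4) NOR (x2 NOR x2)) NOR ((x4 NOR x4) NOR (x2 NOR x2))))) NOR ((((x4 NOR x2) NOR (x4 NOR x2)) NOR ((x4 NOR x2) NOR (x4 NOR x2))) NOR ((((x4 NOR x4) NOR (x2 NOR x2)) NOR ((x4 NOR x4) NOR (x2 NOR x2))) NOR (((x4 NOR x4) NOR (x2 NOR x2)) NOR ((x4 NOR x4) NOR (x2 NOR x2)))))) NOR (x2 NOR x2))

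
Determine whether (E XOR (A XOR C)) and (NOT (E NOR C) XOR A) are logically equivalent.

No. Counterexample: with A=0, C=1, E=1, Expression 1 = 0 but Expression 2 = 1.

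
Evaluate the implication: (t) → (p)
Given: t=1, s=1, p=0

Antecedent (t) = 1; consequent (p) = 0.
1 → 0 = 0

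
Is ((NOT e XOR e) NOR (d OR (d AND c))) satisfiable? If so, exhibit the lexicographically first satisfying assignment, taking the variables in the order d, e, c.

UNSATISFIABLE - no assignment makes this expression true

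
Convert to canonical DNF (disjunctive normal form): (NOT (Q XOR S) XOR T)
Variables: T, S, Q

(NOT T AND NOT S AND NOT Q) OR (NOT T AND S AND Q) OR (T AND NOT S AND Q) OR (T AND S AND NOT Q)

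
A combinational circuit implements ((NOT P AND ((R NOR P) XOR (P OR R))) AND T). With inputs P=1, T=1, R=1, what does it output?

Substituting: ((NOT 1 AND ((1 NOR 1) XOR (1 OR 1))) AND 1)
= 0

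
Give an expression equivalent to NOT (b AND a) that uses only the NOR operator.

(((b NOR b) NOR (a NOR a)) NOR ((b NOR b) NOR (a NOR a)))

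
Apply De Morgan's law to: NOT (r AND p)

NOT r OR NOT p
De Morgan's: NOT(AND of terms) = OR of negations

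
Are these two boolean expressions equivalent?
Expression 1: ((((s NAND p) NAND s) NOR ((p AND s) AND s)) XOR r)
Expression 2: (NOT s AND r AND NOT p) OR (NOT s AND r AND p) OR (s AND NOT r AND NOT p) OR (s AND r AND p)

Yes, they are equivalent — the two output columns agree on all 8 assignments:
s | r | p | Expression 1 | Expression 2
---------------------------------------
0 | 0 | 0 | 0 | 0
0 | 0 | 1 | 0 | 0
0 | 1 | 0 | 1 | 1
0 | 1 | 1 | 1 | 1
1 | 0 | 0 | 1 | 1
1 | 0 | 1 | 0 | 0
1 | 1 | 0 | 0 | 0
1 | 1 | 1 | 1 | 1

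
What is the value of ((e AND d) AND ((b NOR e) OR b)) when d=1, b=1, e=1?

Substituting: ((1 AND 1) AND ((1 NOR 1) OR 1))
= 1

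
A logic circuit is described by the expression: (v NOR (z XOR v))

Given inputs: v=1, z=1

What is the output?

Substituting: (1 NOR (1 XOR 1))
= 0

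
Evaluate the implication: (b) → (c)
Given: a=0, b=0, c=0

Antecedent (b) = 0; consequent (c) = 0.
0 → 0 = 1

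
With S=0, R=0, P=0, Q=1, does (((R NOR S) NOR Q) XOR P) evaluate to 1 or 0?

Substituting: (((0 NOR 0) NOR 1) XOR 0)
= 0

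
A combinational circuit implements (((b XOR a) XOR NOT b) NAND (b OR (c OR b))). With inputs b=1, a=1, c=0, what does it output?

Substituting: (((1 XOR 1) XOR NOT 1) NAND (1 OR (0 OR 1)))
= 1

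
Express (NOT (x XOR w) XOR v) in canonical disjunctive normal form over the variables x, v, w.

(NOT x AND NOT v AND NOT w) OR (NOT x AND v AND w) OR (x AND NOT v AND w) OR (x AND v AND NOT w)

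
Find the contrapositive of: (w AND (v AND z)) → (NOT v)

Contrapositive: v → NOT (w AND (v AND z))
Note: A statement and its contrapositive are logically equivalent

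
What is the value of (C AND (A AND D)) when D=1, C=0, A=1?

Substituting: (0 AND (1 AND 1))
= 0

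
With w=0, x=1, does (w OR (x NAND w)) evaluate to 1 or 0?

Substituting: (0 OR (1 NAND 0))
= 1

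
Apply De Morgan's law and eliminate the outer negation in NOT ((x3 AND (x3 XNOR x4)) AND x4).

NOT (x3 AND (x3 XNOR x4)) OR NOT x4
De Morgan's: NOT(AND of terms) = OR of negations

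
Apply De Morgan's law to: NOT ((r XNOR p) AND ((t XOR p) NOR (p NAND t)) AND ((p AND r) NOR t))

NOT (r XNOR p) OR NOT ((t XOR p) NOR (p NAND t)) OR NOT ((p AND r) NOR t)
De Morgan's: NOT(AND of terms) = OR of negations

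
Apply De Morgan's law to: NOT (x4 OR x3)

NOT x4 AND NOT x3
De Morgan's: NOT(OR of terms) = AND of negations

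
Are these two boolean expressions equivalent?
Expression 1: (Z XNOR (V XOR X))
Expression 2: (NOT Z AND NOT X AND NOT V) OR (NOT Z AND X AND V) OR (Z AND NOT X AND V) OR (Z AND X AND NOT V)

Yes, they are equivalent — the two output columns agree on all 8 assignments:
Z | X | V | Expression 1 | Expression 2
---------------------------------------
0 | 0 | 0 | 1 | 1
0 | 0 | 1 | 0 | 0
0 | 1 | 0 | 0 | 0
0 | 1 | 1 | 1 | 1
1 | 0 | 0 | 0 | 0
1 | 0 | 1 | 1 | 1
1 | 1 | 0 | 1 | 1
1 | 1 | 1 | 0 | 0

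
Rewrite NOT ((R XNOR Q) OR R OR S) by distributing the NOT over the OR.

NOT (R XNOR Q) AND NOT R AND NOT S
De Morgan's: NOT(OR of terms) = AND of negations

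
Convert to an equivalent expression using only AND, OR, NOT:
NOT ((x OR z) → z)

(x OR z) AND NOT z
(Negated implication: NOT(A → B) = A AND NOT B)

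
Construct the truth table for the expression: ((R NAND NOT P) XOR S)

R | S | P | Output
------------------
0 | 0 | 0 | 1
0 | 0 | 1 | 1
0 | 1 | 0 | 0
0 | 1 | 1 | 0
1 | 0 | 0 | 0
1 | 0 | 1 | 1
1 | 1 | 0 | 1
1 | 1 | 1 | 0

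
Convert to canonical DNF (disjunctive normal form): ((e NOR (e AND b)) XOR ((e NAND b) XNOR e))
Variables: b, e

(NOT b AND NOT e) OR (NOT b AND e) OR (b AND NOT e)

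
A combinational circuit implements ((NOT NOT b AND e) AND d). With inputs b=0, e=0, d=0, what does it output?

Substituting: ((NOT NOT 0 AND 0) AND 0)
= 0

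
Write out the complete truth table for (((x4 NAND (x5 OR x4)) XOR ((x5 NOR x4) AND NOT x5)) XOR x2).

x4 | x5 | x2 | Output
---------------------
0 | 0 | 0 | 0
0 | 0 | 1 | 1
0 | 1 | 0 | 1
0 | 1 | 1 | 0
1 | 0 | 0 | 0
1 | 0 | 1 | 1
1 | 1 | 0 | 0
1 | 1 | 1 | 1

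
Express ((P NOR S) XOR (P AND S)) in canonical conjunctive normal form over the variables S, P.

(S OR NOT P) AND (NOT S OR P)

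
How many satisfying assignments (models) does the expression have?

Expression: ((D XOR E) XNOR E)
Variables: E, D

Satisfying assignments: (0,0), (1,0)
Count: 2 out of 4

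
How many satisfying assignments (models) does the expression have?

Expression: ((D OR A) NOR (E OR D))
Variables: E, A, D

Satisfying assignments: (0,0,0)
Count: 1 out of 8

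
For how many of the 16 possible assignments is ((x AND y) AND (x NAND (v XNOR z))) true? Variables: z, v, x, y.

Satisfying assignments: (0,1,1,1), (1,0,1,1)
Count: 2 out of 16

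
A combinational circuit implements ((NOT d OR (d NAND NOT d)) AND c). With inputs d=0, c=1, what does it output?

Substituting: ((NOT 0 OR (0 NAND NOT 0)) AND 1)
= 1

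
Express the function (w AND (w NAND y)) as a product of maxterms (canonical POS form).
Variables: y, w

ΠM(0, 2, 3) = (y OR w) AND (NOT y OR w) AND (NOT y OR NOT w)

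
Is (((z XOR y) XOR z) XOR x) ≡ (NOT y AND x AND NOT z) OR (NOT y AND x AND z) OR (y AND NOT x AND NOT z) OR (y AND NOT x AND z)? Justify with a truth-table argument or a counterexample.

Yes, they are equivalent — the two output columns agree on all 8 assignments:
y | x | z | Expression 1 | Expression 2
---------------------------------------
0 | 0 | 0 | 0 | 0
0 | 0 | 1 | 0 | 0
0 | 1 | 0 | 1 | 1
0 | 1 | 1 | 1 | 1
1 | 0 | 0 | 1 | 1
1 | 0 | 1 | 1 | 1
1 | 1 | 0 | 0 | 0
1 | 1 | 1 | 0 | 0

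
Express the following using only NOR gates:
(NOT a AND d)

(((a NOR a) NOR (a NOR a)) NOR (d NOR d))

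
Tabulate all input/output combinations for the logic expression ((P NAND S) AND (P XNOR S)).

S | P | Output
--------------
0 | 0 | 1
0 | 1 | 0
1 | 0 | 0
1 | 1 | 0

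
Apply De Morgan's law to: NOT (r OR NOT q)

NOT r AND q
De Morgan's: NOT(OR of terms) = AND of negations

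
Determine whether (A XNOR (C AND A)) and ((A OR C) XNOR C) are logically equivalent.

Yes, they are equivalent — the two output columns agree on all 4 assignments:
A | C | Expression 1 | Expression 2
-----------------------------------
0 | 0 | 1 | 1
0 | 1 | 1 | 1
1 | 0 | 0 | 0
1 | 1 | 1 | 1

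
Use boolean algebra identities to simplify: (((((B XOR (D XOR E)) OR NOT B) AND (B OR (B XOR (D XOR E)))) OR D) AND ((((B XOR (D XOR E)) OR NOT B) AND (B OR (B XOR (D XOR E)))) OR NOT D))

By distribution ((E OR v) AND (E OR NOT v) = E) then distribution ((E OR v) AND (E OR NOT v) = E):
= (B XOR (D XOR E))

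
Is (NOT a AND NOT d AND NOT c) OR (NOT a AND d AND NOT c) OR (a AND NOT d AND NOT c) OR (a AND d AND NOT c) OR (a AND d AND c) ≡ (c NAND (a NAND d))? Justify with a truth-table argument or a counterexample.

Yes, they are equivalent — the two output columns agree on all 8 assignments:
a | d | c | Expression 1 | Expression 2
---------------------------------------
0 | 0 | 0 | 1 | 1
0 | 0 | 1 | 0 | 0
0 | 1 | 0 | 1 | 1
0 | 1 | 1 | 0 | 0
1 | 0 | 0 | 1 | 1
1 | 0 | 1 | 0 | 0
1 | 1 | 0 | 1 | 1
1 | 1 | 1 | 1 | 1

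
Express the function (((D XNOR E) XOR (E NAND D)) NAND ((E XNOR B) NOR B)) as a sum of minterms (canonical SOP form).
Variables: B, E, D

Σm(0, 1, 4, 5, 6, 7) = (NOT B AND NOT E AND NOT D) OR (NOT B AND NOT E AND D) OR (B AND NOT E AND NOT D) OR (B AND NOT E AND D) OR (B AND E AND NOT D) OR (B AND E AND D)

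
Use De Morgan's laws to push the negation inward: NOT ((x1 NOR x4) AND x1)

NOT (x1 NOR x4) OR NOT x1
De Morgan's: NOT(AND of terms) = OR of negations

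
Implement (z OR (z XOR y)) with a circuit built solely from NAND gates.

((z NAND z) NAND (((z NAND (z NAND y)) NAND (y NAND (z NAND y))) NAND ((z NAND (z NAND y)) NAND (y NAND (z NAND y)))))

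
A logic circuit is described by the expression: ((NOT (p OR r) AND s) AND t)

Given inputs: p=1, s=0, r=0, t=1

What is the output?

Substituting: ((NOT (1 OR 0) AND 0) AND 1)
= 0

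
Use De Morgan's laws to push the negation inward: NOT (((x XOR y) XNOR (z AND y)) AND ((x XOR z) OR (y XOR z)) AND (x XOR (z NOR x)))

NOT ((x XOR y) XNOR (z AND y)) OR NOT ((x XOR z) OR (y XOR z)) OR NOT (x XOR (z NOR x))
De Morgan's: NOT(AND of terms) = OR of negations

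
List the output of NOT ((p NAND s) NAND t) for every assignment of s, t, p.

s | t | p | Output
------------------
0 | 0 | 0 | 0
0 | 0 | 1 | 0
0 | 1 | 0 | 1
0 | 1 | 1 | 1
1 | 0 | 0 | 0
1 | 0 | 1 | 0
1 | 1 | 0 | 1
1 | 1 | 1 | 0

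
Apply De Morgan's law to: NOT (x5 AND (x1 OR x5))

NOT x5 OR NOT (x1 OR x5)
De Morgan's: NOT(AND of terms) = OR of negations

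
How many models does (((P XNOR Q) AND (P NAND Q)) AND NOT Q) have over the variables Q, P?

Satisfying assignments: (0,0)
Count: 1 out of 4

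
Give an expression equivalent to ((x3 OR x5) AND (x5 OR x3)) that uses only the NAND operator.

((((x3 NAND x3) NAND (x5 NAND x5)) NAND ((x5 NAND x5) NAND (x3 NAND x3))) NAND (((x3 NAND x3) NAND (x5 NAND x5)) NAND ((x5 NAND x5) NAND (x3 NAND x3))))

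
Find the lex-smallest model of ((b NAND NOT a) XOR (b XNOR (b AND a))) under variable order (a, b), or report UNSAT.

UNSATISFIABLE - no assignment makes this expression true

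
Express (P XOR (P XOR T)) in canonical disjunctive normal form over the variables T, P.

(T AND NOT P) OR (T AND P)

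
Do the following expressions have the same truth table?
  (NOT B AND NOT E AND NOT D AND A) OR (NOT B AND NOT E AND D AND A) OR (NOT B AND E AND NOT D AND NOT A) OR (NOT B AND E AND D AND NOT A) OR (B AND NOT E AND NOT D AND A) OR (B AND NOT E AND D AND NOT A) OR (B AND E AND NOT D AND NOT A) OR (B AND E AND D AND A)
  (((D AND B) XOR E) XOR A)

Yes, they are equivalent — the two output columns agree on all 16 assignments:
B | E | D | A | Expression 1 | Expression 2
-------------------------------------------
0 | 0 | 0 | 0 | 0 | 0
0 | 0 | 0 | 1 | 1 | 1
0 | 0 | 1 | 0 | 0 | 0
0 | 0 | 1 | 1 | 1 | 1
0 | 1 | 0 | 0 | 1 | 1
0 | 1 | 0 | 1 | 0 | 0
0 | 1 | 1 | 0 | 1 | 1
0 | 1 | 1 | 1 | 0 | 0
1 | 0 | 0 | 0 | 0 | 0
1 | 0 | 0 | 1 | 1 | 1
1 | 0 | 1 | 0 | 1 | 1
1 | 0 | 1 | 1 | 0 | 0
1 | 1 | 0 | 0 | 1 | 1
1 | 1 | 0 | 1 | 0 | 0
1 | 1 | 1 | 0 | 0 | 0
1 | 1 | 1 | 1 | 1 | 1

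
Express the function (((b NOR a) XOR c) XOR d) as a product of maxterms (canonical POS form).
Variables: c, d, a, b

ΠM(1, 2, 3, 4, 8, 13, 14, 15) = (c OR d OR a OR NOT b) AND (c OR d OR NOT a OR b) AND (c OR d OR NOT a OR NOT b) AND (c OR NOT d OR a OR b) AND (NOT c OR d OR a OR b) AND (NOT c OR NOT d OR a OR NOT b) AND (NOT c OR NOT d OR NOT a OR b) AND (NOT c OR NOT d OR NOT a OR NOT b)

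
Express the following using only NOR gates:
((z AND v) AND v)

((((z NOR z) NOR (v NOR v)) NOR ((z NOR z) NOR (v NOR v))) NOR (v NOR v))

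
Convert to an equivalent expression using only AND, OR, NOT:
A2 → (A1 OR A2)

NOT A2 OR (A1 OR A2)
(Implication elimination: A → B = NOT A OR B)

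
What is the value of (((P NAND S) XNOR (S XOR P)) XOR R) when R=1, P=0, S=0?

Substituting: (((0 NAND 0) XNOR (0 XOR 0)) XOR 1)
= 1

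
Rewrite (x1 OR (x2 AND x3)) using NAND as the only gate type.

((x1 NAND x1) NAND (((x2 NAND x3) NAND (x2 NAND x3)) NAND ((x2 NAND x3) NAND (x2 NAND x3))))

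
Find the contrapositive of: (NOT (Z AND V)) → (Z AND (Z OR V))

Contrapositive: NOT (Z AND (Z OR V)) → (Z AND V)
Note: A statement and its contrapositive are logically equivalent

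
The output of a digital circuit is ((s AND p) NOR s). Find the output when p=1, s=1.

Substituting: ((1 AND 1) NOR 1)
= 0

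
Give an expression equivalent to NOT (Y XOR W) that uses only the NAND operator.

(((Y NAND (Y NAND W)) NAND (W NAND (Y NAND W))) NAND ((Y NAND (Y NAND W)) NAND (W NAND (Y NAND W))))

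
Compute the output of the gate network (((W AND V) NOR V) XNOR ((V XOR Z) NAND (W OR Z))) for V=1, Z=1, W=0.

Substituting: (((0 AND 1) NOR 1) XNOR ((1 XOR 1) NAND (0 OR 1)))
= 0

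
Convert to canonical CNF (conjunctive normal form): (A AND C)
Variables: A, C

(A OR C) AND (A OR NOT C) AND (NOT A OR C)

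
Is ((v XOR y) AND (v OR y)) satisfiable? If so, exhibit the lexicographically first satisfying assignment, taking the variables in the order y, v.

y=0, v=1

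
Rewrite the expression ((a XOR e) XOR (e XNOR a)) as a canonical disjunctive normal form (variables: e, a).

(NOT e AND NOT a) OR (NOT e AND a) OR (e AND NOT a) OR (e AND a)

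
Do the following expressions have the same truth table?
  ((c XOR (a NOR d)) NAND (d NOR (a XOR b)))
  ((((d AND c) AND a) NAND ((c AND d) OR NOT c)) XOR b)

No. Counterexample: with d=0, c=0, b=0, a=0, Expression 1 = 0 but Expression 2 = 1.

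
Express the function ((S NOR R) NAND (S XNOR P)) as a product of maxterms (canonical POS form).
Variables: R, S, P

ΠM(0) = (R OR S OR P)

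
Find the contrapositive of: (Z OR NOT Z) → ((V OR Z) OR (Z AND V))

Contrapositive: NOT ((V OR Z) OR (Z AND V)) → NOT (Z OR NOT Z)
Note: A statement and its contrapositive are logically equivalent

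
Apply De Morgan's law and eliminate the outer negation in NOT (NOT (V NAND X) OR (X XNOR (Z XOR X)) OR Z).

(V NAND X) AND NOT (X XNOR (Z XOR X)) AND NOT Z
De Morgan's: NOT(OR of terms) = AND of negations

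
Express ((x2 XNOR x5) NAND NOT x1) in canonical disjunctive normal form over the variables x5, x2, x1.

(NOT x5 AND NOT x2 AND x1) OR (NOT x5 AND x2 AND NOT x1) OR (NOT x5 AND x2 AND x1) OR (x5 AND NOT x2 AND NOT x1) OR (x5 AND NOT x2 AND x1) OR (x5 AND x2 AND x1)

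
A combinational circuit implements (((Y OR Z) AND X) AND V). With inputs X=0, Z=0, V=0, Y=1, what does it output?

Substituting: (((1 OR 0) AND 0) AND 0)
= 0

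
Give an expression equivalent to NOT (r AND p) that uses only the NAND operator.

(((r NAND p) NAND (r NAND p)) NAND ((r NAND p) NAND (r NAND p)))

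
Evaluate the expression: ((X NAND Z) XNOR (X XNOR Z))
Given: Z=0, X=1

Substituting: ((1 NAND 0) XNOR (1 XNOR 0))
= 0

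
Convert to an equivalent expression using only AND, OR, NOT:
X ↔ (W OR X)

(X AND (W OR X)) OR (NOT X AND NOT (W OR X))
(Biconditional = both true or both false)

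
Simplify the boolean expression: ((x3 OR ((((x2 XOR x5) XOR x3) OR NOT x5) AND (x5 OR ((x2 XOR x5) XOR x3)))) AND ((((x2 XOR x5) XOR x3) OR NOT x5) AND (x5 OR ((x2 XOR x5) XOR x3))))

By absorption (E AND (E OR v) = E) then distribution ((E OR v) AND (E OR NOT v) = E):
= ((x2 XOR x5) XOR x3)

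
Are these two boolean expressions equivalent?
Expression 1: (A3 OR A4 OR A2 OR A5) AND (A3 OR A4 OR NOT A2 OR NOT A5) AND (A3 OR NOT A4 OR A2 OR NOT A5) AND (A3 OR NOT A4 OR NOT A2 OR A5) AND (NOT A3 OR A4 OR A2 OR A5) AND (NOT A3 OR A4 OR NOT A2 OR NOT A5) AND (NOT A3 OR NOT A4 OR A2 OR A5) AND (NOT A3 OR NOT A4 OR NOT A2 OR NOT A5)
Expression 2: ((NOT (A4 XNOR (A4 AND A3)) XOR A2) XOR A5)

Yes, they are equivalent — the two output columns agree on all 16 assignments:
A3 | A4 | A2 | A5 | Expression 1 | Expression 2
-----------------------------------------------
0 | 0 | 0 | 0 | 0 | 0
0 | 0 | 0 | 1 | 1 | 1
0 | 0 | 1 | 0 | 1 | 1
0 | 0 | 1 | 1 | 0 | 0
0 | 1 | 0 | 0 | 1 | 1
0 | 1 | 0 | 1 | 0 | 0
0 | 1 | 1 | 0 | 0 | 0
0 | 1 | 1 | 1 | 1 | 1
1 | 0 | 0 | 0 | 0 | 0
1 | 0 | 0 | 1 | 1 | 1
1 | 0 | 1 | 0 | 1 | 1
1 | 0 | 1 | 1 | 0 | 0
1 | 1 | 0 | 0 | 0 | 0
1 | 1 | 0 | 1 | 1 | 1
1 | 1 | 1 | 0 | 1 | 1
1 | 1 | 1 | 1 | 0 | 0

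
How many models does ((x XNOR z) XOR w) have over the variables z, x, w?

Satisfying assignments: (0,0,0), (0,1,1), (1,0,1), (1,1,0)
Count: 4 out of 8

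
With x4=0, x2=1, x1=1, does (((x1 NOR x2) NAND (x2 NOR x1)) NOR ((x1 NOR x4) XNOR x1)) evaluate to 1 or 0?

Substituting: (((1 NOR 1) NAND (1 NOR 1)) NOR ((1 NOR 0) XNOR 1))
= 0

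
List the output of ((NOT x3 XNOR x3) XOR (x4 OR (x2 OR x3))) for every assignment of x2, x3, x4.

x2 | x3 | x4 | Output
---------------------
0 | 0 | 0 | 0
0 | 0 | 1 | 1
0 | 1 | 0 | 1
0 | 1 | 1 | 1
1 | 0 | 0 | 1
1 | 0 | 1 | 1
1 | 1 | 0 | 1
1 | 1 | 1 | 1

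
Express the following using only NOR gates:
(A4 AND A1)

((A4 NOR A4) NOR (A1 NOR A1))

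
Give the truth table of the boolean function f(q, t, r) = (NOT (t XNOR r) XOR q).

q | t | r | Output
------------------
0 | 0 | 0 | 0
0 | 0 | 1 | 1
0 | 1 | 0 | 1
0 | 1 | 1 | 0
1 | 0 | 0 | 1
1 | 0 | 1 | 0
1 | 1 | 0 | 0
1 | 1 | 1 | 1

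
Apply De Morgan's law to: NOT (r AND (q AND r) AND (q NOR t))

NOT r OR NOT (q AND r) OR NOT (q NOR t)
De Morgan's: NOT(AND of terms) = OR of negations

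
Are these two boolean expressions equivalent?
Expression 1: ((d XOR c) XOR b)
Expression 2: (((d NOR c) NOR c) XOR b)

No. Counterexample: with c=1, b=0, d=0, Expression 1 = 1 but Expression 2 = 0.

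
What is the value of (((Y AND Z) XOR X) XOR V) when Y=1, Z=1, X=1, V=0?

Substituting: (((1 AND 1) XOR 1) XOR 0)
= 0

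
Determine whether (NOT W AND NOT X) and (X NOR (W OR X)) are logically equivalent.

Yes, they are equivalent — the two output columns agree on all 4 assignments:
W | X | Expression 1 | Expression 2
-----------------------------------
0 | 0 | 1 | 1
0 | 1 | 0 | 0
1 | 0 | 0 | 0
1 | 1 | 0 | 0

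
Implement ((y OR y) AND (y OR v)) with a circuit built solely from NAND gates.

((((y NAND y) NAND (y NAND y)) NAND ((y NAND y) NAND (v NAND v))) NAND (((y NAND y) NAND (y NAND y)) NAND ((y NAND y) NAND (v NAND v))))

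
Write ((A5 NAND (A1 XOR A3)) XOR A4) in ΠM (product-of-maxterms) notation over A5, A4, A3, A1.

ΠM(4, 5, 6, 7, 9, 10, 12, 15) = (A5 OR NOT A4 OR A3 OR A1) AND (A5 OR NOT A4 OR A3 OR NOT A1) AND (A5 OR NOT A4 OR NOT A3 OR A1) AND (A5 OR NOT A4 OR NOT A3 OR NOT A1) AND (NOT A5 OR A4 OR A3 OR NOT A1) AND (NOT A5 OR A4 OR NOT A3 OR A1) AND (NOT A5 OR NOT A4 OR A3 OR A1) AND (NOT A5 OR NOT A4 OR NOT A3 OR NOT A1)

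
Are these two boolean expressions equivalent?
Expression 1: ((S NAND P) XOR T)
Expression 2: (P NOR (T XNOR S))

No. Counterexample: with S=0, P=0, T=0, Expression 1 = 1 but Expression 2 = 0.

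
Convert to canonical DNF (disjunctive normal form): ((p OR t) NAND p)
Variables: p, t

(NOT p AND NOT t) OR (NOT p AND t)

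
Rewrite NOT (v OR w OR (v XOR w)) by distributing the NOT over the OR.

NOT v AND NOT w AND NOT (v XOR w)
De Morgan's: NOT(OR of terms) = AND of negations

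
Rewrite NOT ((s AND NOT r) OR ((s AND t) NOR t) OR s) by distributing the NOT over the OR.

NOT (s AND NOT r) AND NOT ((s AND t) NOR t) AND NOT s
De Morgan's: NOT(OR of terms) = AND of negations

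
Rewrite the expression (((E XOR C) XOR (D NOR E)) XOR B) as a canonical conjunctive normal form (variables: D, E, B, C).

(D OR E OR B OR NOT C) AND (D OR E OR NOT B OR C) AND (D OR NOT E OR B OR NOT C) AND (D OR NOT E OR NOT B OR C) AND (NOT D OR E OR B OR C) AND (NOT D OR E OR NOT B OR NOT C) AND (NOT D OR NOT E OR B OR NOT C) AND (NOT D OR NOT E OR NOT B OR C)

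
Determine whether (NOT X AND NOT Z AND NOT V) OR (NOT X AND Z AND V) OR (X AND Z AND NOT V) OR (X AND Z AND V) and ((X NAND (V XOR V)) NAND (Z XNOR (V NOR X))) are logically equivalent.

Yes, they are equivalent — the two output columns agree on all 8 assignments:
X | Z | V | Expression 1 | Expression 2
---------------------------------------
0 | 0 | 0 | 1 | 1
0 | 0 | 1 | 0 | 0
0 | 1 | 0 | 0 | 0
0 | 1 | 1 | 1 | 1
1 | 0 | 0 | 0 | 0
1 | 0 | 1 | 0 | 0
1 | 1 | 0 | 1 | 1
1 | 1 | 1 | 1 | 1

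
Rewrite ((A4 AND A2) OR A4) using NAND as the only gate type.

((((A4 NAND A2) NAND (A4 NAND A2)) NAND ((A4 NAND A2) NAND (A4 NAND A2))) NAND (A4 NAND A4))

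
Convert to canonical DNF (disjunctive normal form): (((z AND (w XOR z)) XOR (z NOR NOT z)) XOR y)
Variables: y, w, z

(NOT y AND NOT w AND z) OR (y AND NOT w AND NOT z) OR (y AND w AND NOT z) OR (y AND w AND z)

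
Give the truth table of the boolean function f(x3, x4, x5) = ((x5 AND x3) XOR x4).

x3 | x4 | x5 | Output
---------------------
0 | 0 | 0 | 0
0 | 0 | 1 | 0
0 | 1 | 0 | 1
0 | 1 | 1 | 1
1 | 0 | 0 | 0
1 | 0 | 1 | 1
1 | 1 | 0 | 1
1 | 1 | 1 | 0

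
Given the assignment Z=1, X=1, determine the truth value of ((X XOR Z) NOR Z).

Substituting: ((1 XOR 1) NOR 1)
= 0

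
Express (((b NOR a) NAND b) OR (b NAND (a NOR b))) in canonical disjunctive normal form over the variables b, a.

(NOT b AND NOT a) OR (NOT b AND a) OR (b AND NOT a) OR (b AND a)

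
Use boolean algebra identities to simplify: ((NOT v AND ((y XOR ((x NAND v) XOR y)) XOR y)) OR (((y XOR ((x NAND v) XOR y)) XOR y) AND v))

By distribution ((E AND v) OR (E AND NOT v) = E) then XOR self-cancellation ((E XOR v) XOR v = E):
= ((x NAND v) XOR y)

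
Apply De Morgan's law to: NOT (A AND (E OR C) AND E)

NOT A OR NOT (E OR C) OR NOT E
De Morgan's: NOT(AND of terms) = OR of negations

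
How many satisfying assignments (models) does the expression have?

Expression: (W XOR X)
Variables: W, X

Satisfying assignments: (0,1), (1,0)
Count: 2 out of 4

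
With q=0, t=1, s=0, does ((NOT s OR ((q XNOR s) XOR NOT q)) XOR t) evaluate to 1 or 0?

Substituting: ((NOT 0 OR ((0 XNOR 0) XOR NOT 0)) XOR 1)
= 0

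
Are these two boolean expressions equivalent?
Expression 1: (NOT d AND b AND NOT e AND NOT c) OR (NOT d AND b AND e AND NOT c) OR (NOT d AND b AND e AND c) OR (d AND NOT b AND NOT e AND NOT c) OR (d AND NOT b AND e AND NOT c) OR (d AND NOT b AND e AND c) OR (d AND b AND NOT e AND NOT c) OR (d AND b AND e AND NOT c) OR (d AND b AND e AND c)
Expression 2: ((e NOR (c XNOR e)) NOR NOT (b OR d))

Yes, they are equivalent — the two output columns agree on all 16 assignments:
d | b | e | c | Expression 1 | Expression 2
-------------------------------------------
0 | 0 | 0 | 0 | 0 | 0
0 | 0 | 0 | 1 | 0 | 0
0 | 0 | 1 | 0 | 0 | 0
0 | 0 | 1 | 1 | 0 | 0
0 | 1 | 0 | 0 | 1 | 1
0 | 1 | 0 | 1 | 0 | 0
0 | 1 | 1 | 0 | 1 | 1
0 | 1 | 1 | 1 | 1 | 1
1 | 0 | 0 | 0 | 1 | 1
1 | 0 | 0 | 1 | 0 | 0
1 | 0 | 1 | 0 | 1 | 1
1 | 0 | 1 | 1 | 1 | 1
1 | 1 | 0 | 0 | 1 | 1
1 | 1 | 0 | 1 | 0 | 0
1 | 1 | 1 | 0 | 1 | 1
1 | 1 | 1 | 1 | 1 | 1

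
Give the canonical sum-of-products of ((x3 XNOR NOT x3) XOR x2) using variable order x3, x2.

Σm(1, 3) = (NOT x3 AND x2) OR (x3 AND x2)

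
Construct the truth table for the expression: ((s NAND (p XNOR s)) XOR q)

s | q | p | Output
------------------
0 | 0 | 0 | 1
0 | 0 | 1 | 1
0 | 1 | 0 | 0
0 | 1 | 1 | 0
1 | 0 | 0 | 1
1 | 0 | 1 | 0
1 | 1 | 0 | 0
1 | 1 | 1 | 1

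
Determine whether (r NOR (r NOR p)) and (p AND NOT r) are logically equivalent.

Yes, they are equivalent — the two output columns agree on all 4 assignments:
p | r | Expression 1 | Expression 2
-----------------------------------
0 | 0 | 0 | 0
0 | 1 | 0 | 0
1 | 0 | 1 | 1
1 | 1 | 0 | 0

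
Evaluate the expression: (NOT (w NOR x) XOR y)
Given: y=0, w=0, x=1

Substituting: (NOT (0 NOR 1) XOR 0)
= 1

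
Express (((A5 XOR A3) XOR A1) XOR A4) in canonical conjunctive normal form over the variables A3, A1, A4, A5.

(A3 OR A1 OR A4 OR A5) AND (A3 OR A1 OR NOT A4 OR NOT A5) AND (A3 OR NOT A1 OR A4 OR NOT A5) AND (A3 OR NOT A1 OR NOT A4 OR A5) AND (NOT A3 OR A1 OR A4 OR NOT A5) AND (NOT A3 OR A1 OR NOT A4 OR A5) AND (NOT A3 OR NOT A1 OR A4 OR A5) AND (NOT A3 OR NOT A1 OR NOT A4 OR NOT A5)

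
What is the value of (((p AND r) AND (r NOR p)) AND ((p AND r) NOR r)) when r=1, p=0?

Substituting: (((0 AND 1) AND (1 NOR 0)) AND ((0 AND 1) NOR 1))
= 0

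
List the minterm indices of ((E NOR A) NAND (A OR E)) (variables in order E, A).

Σm(0, 1, 2, 3) = (NOT E AND NOT A) OR (NOT E AND A) OR (E AND NOT A) OR (E AND A)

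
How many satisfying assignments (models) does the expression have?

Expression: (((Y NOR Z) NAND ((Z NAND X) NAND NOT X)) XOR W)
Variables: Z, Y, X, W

Satisfying assignments: (0,0,0,0), (0,0,1,1), (0,1,0,0), (0,1,1,0), (1,0,0,0), (1,0,1,0), (1,1,0,0), (1,1,1,0)
Count: 8 out of 16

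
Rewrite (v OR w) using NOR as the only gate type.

((v NOR w) NOR (v NOR w))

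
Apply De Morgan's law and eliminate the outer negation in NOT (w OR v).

NOT w AND NOT v
De Morgan's: NOT(OR of terms) = AND of negations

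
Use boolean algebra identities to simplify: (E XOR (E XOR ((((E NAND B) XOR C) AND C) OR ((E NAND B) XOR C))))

By XOR self-cancellation ((E XOR v) XOR v = E) then absorption (E OR (E AND v) = E):
= ((E NAND B) XOR C)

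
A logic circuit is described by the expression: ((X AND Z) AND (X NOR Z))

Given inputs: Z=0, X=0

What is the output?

Substituting: ((0 AND 0) AND (0 NOR 0))
= 0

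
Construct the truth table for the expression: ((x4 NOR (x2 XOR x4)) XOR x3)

x4 | x3 | x2 | Output
---------------------
0 | 0 | 0 | 1
0 | 0 | 1 | 0
0 | 1 | 0 | 0
0 | 1 | 1 | 1
1 | 0 | 0 | 0
1 | 0 | 1 | 0
1 | 1 | 0 | 1
1 | 1 | 1 | 1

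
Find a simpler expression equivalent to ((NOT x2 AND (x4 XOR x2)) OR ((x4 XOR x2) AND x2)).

By distribution ((E AND v) OR (E AND NOT v) = E):
= (x4 XOR x2)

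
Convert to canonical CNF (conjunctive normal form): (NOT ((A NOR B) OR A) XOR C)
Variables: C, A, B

(C OR A OR B) AND (C OR NOT A OR B) AND (C OR NOT A OR NOT B) AND (NOT C OR A OR NOT B)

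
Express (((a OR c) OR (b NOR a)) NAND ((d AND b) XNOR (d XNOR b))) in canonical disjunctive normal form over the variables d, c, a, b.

(NOT d AND NOT c AND NOT a AND NOT b) OR (NOT d AND NOT c AND NOT a AND b) OR (NOT d AND NOT c AND a AND NOT b) OR (NOT d AND c AND NOT a AND NOT b) OR (NOT d AND c AND a AND NOT b) OR (d AND NOT c AND NOT a AND b)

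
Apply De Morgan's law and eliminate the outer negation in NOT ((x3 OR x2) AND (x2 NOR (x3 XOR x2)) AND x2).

NOT (x3 OR x2) OR NOT (x2 NOR (x3 XOR x2)) OR NOT x2
De Morgan's: NOT(AND of terms) = OR of negations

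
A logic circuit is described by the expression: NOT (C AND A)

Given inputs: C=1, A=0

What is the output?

Substituting: NOT (1 AND 0)
= 1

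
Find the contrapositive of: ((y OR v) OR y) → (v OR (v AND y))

Contrapositive: NOT (v OR (v AND y)) → NOT ((y OR v) OR y)
Note: A statement and its contrapositive are logically equivalent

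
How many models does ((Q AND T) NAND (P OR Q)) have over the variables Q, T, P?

Satisfying assignments: (0,0,0), (0,0,1), (0,1,0), (0,1,1), (1,0,0), (1,0,1)
Count: 6 out of 8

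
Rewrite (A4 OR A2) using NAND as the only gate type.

((A4 NAND A4) NAND (A2 NAND A2))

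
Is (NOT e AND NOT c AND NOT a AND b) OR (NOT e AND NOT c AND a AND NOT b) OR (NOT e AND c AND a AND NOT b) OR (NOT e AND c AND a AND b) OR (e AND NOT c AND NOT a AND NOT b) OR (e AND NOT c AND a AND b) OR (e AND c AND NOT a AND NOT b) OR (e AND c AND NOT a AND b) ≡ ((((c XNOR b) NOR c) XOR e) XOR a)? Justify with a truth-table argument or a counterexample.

Yes, they are equivalent — the two output columns agree on all 16 assignments:
e | c | a | b | Expression 1 | Expression 2
-------------------------------------------
0 | 0 | 0 | 0 | 0 | 0
0 | 0 | 0 | 1 | 1 | 1
0 | 0 | 1 | 0 | 1 | 1
0 | 0 | 1 | 1 | 0 | 0
0 | 1 | 0 | 0 | 0 | 0
0 | 1 | 0 | 1 | 0 | 0
0 | 1 | 1 | 0 | 1 | 1
0 | 1 | 1 | 1 | 1 | 1
1 | 0 | 0 | 0 | 1 | 1
1 | 0 | 0 | 1 | 0 | 0
1 | 0 | 1 | 0 | 0 | 0
1 | 0 | 1 | 1 | 1 | 1
1 | 1 | 0 | 0 | 1 | 1
1 | 1 | 0 | 1 | 1 | 1
1 | 1 | 1 | 0 | 0 | 0
1 | 1 | 1 | 1 | 0 | 0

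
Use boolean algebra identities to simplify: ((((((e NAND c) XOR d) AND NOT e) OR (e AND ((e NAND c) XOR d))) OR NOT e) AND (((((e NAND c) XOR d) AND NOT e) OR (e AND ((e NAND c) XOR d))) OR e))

By distribution ((E OR v) AND (E OR NOT v) = E) then distribution ((E AND v) OR (E AND NOT v) = E):
= ((e NAND c) XOR d)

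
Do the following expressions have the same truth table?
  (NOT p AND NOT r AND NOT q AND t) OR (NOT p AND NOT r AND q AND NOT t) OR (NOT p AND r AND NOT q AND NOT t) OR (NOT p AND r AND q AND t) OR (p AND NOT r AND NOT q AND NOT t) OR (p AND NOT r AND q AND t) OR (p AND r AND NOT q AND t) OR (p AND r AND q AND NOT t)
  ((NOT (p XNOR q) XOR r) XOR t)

Yes, they are equivalent — the two output columns agree on all 16 assignments:
p | r | q | t | Expression 1 | Expression 2
-------------------------------------------
0 | 0 | 0 | 0 | 0 | 0
0 | 0 | 0 | 1 | 1 | 1
0 | 0 | 1 | 0 | 1 | 1
0 | 0 | 1 | 1 | 0 | 0
0 | 1 | 0 | 0 | 1 | 1
0 | 1 | 0 | 1 | 0 | 0
0 | 1 | 1 | 0 | 0 | 0
0 | 1 | 1 | 1 | 1 | 1
1 | 0 | 0 | 0 | 1 | 1
1 | 0 | 0 | 1 | 0 | 0
1 | 0 | 1 | 0 | 0 | 0
1 | 0 | 1 | 1 | 1 | 1
1 | 1 | 0 | 0 | 0 | 0
1 | 1 | 0 | 1 | 1 | 1
1 | 1 | 1 | 0 | 1 | 1
1 | 1 | 1 | 1 | 0 | 0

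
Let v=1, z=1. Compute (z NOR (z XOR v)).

Substituting: (1 NOR (1 XOR 1))
= 0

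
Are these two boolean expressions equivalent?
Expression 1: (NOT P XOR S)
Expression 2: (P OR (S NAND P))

No. Counterexample: with P=0, S=1, Expression 1 = 0 but Expression 2 = 1.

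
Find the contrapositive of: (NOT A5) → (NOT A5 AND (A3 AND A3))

Contrapositive: NOT (NOT A5 AND (A3 AND A3)) → A5
Note: A statement and its contrapositive are logically equivalent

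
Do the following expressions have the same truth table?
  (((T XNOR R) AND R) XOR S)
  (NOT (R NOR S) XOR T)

No. Counterexample: with T=0, S=0, R=1, Expression 1 = 0 but Expression 2 = 1.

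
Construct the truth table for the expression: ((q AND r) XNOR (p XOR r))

p | q | r | Output
------------------
0 | 0 | 0 | 1
0 | 0 | 1 | 0
0 | 1 | 0 | 1
0 | 1 | 1 | 1
1 | 0 | 0 | 0
1 | 0 | 1 | 1
1 | 1 | 0 | 0
1 | 1 | 1 | 0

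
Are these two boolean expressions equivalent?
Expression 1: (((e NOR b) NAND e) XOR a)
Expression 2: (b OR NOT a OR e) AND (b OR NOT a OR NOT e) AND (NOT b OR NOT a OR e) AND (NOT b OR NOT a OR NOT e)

Yes, they are equivalent — the two output columns agree on all 8 assignments:
b | a | e | Expression 1 | Expression 2
---------------------------------------
0 | 0 | 0 | 1 | 1
0 | 0 | 1 | 1 | 1
0 | 1 | 0 | 0 | 0
0 | 1 | 1 | 0 | 0
1 | 0 | 0 | 1 | 1
1 | 0 | 1 | 1 | 1
1 | 1 | 0 | 0 | 0
1 | 1 | 1 | 0 | 0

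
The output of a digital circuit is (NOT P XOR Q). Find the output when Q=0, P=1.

Substituting: (NOT 1 XOR 0)
= 0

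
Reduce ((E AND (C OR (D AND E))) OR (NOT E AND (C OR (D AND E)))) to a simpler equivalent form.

By distribution ((E AND v) OR (E AND NOT v) = E):
= (C OR (D AND E))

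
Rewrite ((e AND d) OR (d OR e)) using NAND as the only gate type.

((((e NAND d) NAND (e NAND d)) NAND ((e NAND d) NAND (e NAND d))) NAND (((d NAND d) NAND (e NAND e)) NAND ((d NAND d) NAND (e NAND e))))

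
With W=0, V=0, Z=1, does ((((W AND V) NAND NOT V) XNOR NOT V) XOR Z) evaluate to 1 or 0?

Substituting: ((((0 AND 0) NAND NOT 0) XNOR NOT 0) XOR 1)
= 0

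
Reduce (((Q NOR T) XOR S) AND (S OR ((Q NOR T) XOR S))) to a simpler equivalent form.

By absorption (E AND (E OR v) = E):
= ((Q NOR T) XOR S)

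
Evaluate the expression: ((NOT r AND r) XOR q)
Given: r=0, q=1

Substituting: ((NOT 0 AND 0) XOR 1)
= 1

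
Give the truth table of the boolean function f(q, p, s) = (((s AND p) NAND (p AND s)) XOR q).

q | p | s | Output
------------------
0 | 0 | 0 | 1
0 | 0 | 1 | 1
0 | 1 | 0 | 1
0 | 1 | 1 | 0
1 | 0 | 0 | 0
1 | 0 | 1 | 0
1 | 1 | 0 | 0
1 | 1 | 1 | 1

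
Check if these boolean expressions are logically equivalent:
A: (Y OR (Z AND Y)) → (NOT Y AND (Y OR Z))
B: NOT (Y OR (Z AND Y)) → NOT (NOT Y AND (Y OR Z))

No, Inverse is not equivalent to original (counterexample: Y=0, Z=1)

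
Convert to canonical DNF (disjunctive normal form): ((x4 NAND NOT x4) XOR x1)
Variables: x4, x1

(NOT x4 AND NOT x1) OR (x4 AND NOT x1)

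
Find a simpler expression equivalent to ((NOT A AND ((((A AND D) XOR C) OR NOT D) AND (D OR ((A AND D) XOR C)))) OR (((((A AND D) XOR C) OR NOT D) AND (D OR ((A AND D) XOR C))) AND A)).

By distribution ((E AND v) OR (E AND NOT v) = E) then distribution ((E OR v) AND (E OR NOT v) = E):
= ((A AND D) XOR C)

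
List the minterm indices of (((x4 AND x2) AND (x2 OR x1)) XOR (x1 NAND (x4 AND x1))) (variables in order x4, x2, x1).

Σm(0, 1, 2, 3, 4, 7) = (NOT x4 AND NOT x2 AND NOT x1) OR (NOT x4 AND NOT x2 AND x1) OR (NOT x4 AND x2 AND NOT x1) OR (NOT x4 AND x2 AND x1) OR (x4 AND NOT x2 AND NOT x1) OR (x4 AND x2 AND x1)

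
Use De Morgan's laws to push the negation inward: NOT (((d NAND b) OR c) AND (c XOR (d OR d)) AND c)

NOT ((d NAND b) OR c) OR NOT (c XOR (d OR d)) OR NOT c
De Morgan's: NOT(AND of terms) = OR of negations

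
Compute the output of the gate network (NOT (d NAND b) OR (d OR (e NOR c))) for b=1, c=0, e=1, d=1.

Substituting: (NOT (1 NAND 1) OR (1 OR (1 NOR 0)))
= 1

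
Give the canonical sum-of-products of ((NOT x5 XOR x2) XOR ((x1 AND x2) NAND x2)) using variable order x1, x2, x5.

Σm(1, 2, 5, 7) = (NOT x1 AND NOT x2 AND x5) OR (NOT x1 AND x2 AND NOT x5) OR (x1 AND NOT x2 AND x5) OR (x1 AND x2 AND x5)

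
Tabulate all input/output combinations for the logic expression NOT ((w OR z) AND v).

v | w | z | Output
------------------
0 | 0 | 0 | 1
0 | 0 | 1 | 1
0 | 1 | 0 | 1
0 | 1 | 1 | 1
1 | 0 | 0 | 1
1 | 0 | 1 | 0
1 | 1 | 0 | 0
1 | 1 | 1 | 0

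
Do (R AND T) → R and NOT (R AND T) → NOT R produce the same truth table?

No, Inverse is not equivalent to original (counterexample: R=1, T=0)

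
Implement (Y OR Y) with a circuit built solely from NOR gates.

((Y NOR Y) NOR (Y NOR Y))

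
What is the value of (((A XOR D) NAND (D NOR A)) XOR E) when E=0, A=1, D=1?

Substituting: (((1 XOR 1) NAND (1 NOR 1)) XOR 0)
= 1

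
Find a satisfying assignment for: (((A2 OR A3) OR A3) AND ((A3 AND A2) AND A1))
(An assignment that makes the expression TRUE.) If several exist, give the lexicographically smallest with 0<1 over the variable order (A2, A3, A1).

A2=1, A3=1, A1=1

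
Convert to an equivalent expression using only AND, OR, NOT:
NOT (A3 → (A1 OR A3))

A3 AND NOT (A1 OR A3)
(Negated implication: NOT(A → B) = A AND NOT B)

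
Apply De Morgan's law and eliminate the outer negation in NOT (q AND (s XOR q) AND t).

NOT q OR NOT (s XOR q) OR NOT t
De Morgan's: NOT(AND of terms) = OR of negations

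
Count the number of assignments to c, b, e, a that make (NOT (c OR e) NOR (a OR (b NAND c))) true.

Satisfying assignments: (1,1,0,0), (1,1,1,0)
Count: 2 out of 16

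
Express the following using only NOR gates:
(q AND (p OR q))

((q NOR q) NOR (((p NOR q) NOR (p NOR q)) NOR ((p NOR q) NOR (p NOR q))))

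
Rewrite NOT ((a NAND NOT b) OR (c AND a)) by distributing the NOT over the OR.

NOT (a NAND NOT b) AND NOT (c AND a)
De Morgan's: NOT(OR of terms) = AND of negations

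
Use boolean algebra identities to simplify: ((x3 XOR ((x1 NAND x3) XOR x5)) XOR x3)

By XOR self-cancellation ((E XOR v) XOR v = E):
= ((x1 NAND x3) XOR x5)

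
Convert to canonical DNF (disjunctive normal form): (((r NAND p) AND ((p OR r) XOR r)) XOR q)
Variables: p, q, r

(NOT p AND q AND NOT r) OR (NOT p AND q AND r) OR (p AND NOT q AND NOT r) OR (p AND q AND r)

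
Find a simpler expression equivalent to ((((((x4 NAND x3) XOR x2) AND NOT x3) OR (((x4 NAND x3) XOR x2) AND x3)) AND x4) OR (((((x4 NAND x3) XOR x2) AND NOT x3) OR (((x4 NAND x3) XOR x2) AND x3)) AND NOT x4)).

By distribution ((E AND v) OR (E AND NOT v) = E) then distribution ((E AND v) OR (E AND NOT v) = E):
= ((x4 NAND x3) XOR x2)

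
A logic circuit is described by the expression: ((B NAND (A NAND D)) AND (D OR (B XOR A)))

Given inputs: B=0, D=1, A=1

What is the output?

Substituting: ((0 NAND (1 NAND 1)) AND (1 OR (0 XOR 1)))
= 1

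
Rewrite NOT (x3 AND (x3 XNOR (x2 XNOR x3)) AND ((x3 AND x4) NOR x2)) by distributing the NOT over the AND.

NOT x3 OR NOT (x3 XNOR (x2 XNOR x3)) OR NOT ((x3 AND x4) NOR x2)
De Morgan's: NOT(AND of terms) = OR of negations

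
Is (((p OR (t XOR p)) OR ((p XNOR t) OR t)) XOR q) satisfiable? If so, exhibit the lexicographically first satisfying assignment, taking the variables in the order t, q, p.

t=0, q=0, p=0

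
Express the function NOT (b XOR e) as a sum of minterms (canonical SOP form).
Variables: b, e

Σm(0, 3) = (NOT b AND NOT e) OR (b AND e)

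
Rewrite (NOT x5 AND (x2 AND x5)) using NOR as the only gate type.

(((x5 NOR x5) NOR (x5 NOR x5)) NOR (((x2 NOR x2) NOR (x5 NOR x5)) NOR ((x2 NOR x2) NOR (x5 NOR x5))))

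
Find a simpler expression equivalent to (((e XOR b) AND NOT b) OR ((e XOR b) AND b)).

By distribution ((E AND v) OR (E AND NOT v) = E):
= (e XOR b)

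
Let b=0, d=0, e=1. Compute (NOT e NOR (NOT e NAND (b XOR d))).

Substituting: (NOT 1 NOR (NOT 1 NAND (0 XOR 0)))
= 0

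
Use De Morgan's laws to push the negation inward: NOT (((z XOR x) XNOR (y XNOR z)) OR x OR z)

NOT ((z XOR x) XNOR (y XNOR z)) AND NOT x AND NOT z
De Morgan's: NOT(OR of terms) = AND of negations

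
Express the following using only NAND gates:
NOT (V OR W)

(((V NAND V) NAND (W NAND W)) NAND ((V NAND V) NAND (W NAND W)))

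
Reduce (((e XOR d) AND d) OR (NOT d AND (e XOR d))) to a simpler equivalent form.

By distribution ((E AND v) OR (E AND NOT v) = E):
= (e XOR d)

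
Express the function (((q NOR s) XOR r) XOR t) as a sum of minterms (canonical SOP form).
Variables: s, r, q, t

Σm(0, 3, 5, 6, 9, 11, 12, 14) = (NOT s AND NOT r AND NOT q AND NOT t) OR (NOT s AND NOT r AND q AND t) OR (NOT s AND r AND NOT q AND t) OR (NOT s AND r AND q AND NOT t) OR (s AND NOT r AND NOT q AND t) OR (s AND NOT r AND q AND t) OR (s AND r AND NOT q AND NOT t) OR (s AND r AND q AND NOT t)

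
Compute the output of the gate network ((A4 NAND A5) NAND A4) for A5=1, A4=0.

Substituting: ((0 NAND 1) NAND 0)
= 1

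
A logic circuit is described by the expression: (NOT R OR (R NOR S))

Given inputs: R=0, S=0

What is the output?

Substituting: (NOT 0 OR (0 NOR 0))
= 1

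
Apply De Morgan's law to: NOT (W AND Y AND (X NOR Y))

NOT W OR NOT Y OR NOT (X NOR Y)
De Morgan's: NOT(AND of terms) = OR of negations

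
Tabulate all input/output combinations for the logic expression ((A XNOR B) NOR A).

A | B | Output
--------------
0 | 0 | 0
0 | 1 | 1
1 | 0 | 0
1 | 1 | 0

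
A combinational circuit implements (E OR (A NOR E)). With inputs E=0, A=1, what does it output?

Substituting: (0 OR (1 NOR 0))
= 0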